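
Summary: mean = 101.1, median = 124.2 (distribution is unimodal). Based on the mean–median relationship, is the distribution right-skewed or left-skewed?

left-skewed

mean − median = 101.1 − 124.2 = -23.1
mean < median ⇒ the longer tail is on the left ⇒ left-skewed (negatively skewed).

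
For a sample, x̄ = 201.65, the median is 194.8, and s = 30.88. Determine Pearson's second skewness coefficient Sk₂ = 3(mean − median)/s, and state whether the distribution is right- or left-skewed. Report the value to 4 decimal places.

0.6655, right-skewed

Sk₂ = 3(201.65 − 194.8) / 30.88 = 3 × 6.8500 / 30.88
    = 20.5500 / 30.88 ≈ 0.6655
Sk₂ > 0 ⇒ mean > median ⇒ right-skewed (positive skew).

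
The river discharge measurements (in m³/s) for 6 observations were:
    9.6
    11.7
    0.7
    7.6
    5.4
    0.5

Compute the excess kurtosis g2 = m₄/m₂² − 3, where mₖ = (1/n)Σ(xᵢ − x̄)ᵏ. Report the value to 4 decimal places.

-1.4643

x̄ = 5.9167
Σ(xᵢ − x̄)² = 106.6683 ⇒ m₂ = 17.77806
Σ(xᵢ − x̄)⁴ = 2912.2932 ⇒ m₄ = 485.38220
m₂² = 316.05926
g2 = m₄/m₂² − 3 = 1.53573 − 3 ≈ -1.4643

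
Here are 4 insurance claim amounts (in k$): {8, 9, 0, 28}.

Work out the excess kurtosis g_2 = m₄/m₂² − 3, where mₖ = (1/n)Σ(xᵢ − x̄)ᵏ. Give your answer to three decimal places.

x̄ = 11.2500
Σ(xᵢ − x̄)² = 422.7500 ⇒ m₂ = 105.68750
Σ(xᵢ − x̄)⁴ = 94870.5781 ⇒ m₄ = 23717.64453
m₂² = 11169.84766
g_2 = m₄/m₂² − 3 = 2.12336 − 3 ≈ -0.877

-0.877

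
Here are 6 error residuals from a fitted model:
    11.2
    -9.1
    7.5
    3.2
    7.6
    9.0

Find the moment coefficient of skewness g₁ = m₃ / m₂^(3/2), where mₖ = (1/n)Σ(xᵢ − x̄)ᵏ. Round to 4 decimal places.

x̄ = (11.2 - 9.1 + 7.5 + 3.2 + 7.6 + 9.0) / 6 = 4.9000
deviations (xᵢ − x̄): 6.3000, -14.0000, 2.6000, -1.7000, 2.7000, 4.1000
Σ(xᵢ − x̄)² = 269.4400 ⇒ m₂ = 269.4400/6 = 44.90667
Σ(xᵢ − x̄)³ = -2392.6860 ⇒ m₃ = -2392.6860/6 = -398.78100
m₂^(3/2) = 44.90667^(1.5) = 300.93052
g₁ = m₃ / m₂^(3/2) = -398.78100 / 300.93052 ≈ -1.3252

-1.3252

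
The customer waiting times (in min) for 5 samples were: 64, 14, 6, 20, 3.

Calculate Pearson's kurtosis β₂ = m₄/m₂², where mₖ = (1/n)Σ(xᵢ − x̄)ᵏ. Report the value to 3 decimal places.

x̄ = 21.4000
Σ(xᵢ − x̄)² = 2447.2000 ⇒ m₂ = 489.44000
Σ(xᵢ − x̄)⁴ = 3467224.0960 ⇒ m₄ = 693444.81920
m₂² = 239551.51360
β₂ = m₄/m₂² = 693444.81920 / 239551.51360 ≈ 2.895

2.895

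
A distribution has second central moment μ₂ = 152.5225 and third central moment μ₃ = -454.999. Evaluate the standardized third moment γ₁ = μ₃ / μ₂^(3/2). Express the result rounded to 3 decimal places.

-0.242

σ = √μ₂ = √152.5225 = 12.35000
σ³ = μ₂^(3/2) = 1883.65288
γ₁ = μ₃/σ³ = -454.999 / 1883.65288 ≈ -0.242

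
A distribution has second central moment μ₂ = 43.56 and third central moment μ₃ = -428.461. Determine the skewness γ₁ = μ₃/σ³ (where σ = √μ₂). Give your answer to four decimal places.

σ = √μ₂ = √43.56 = 6.60000
σ³ = μ₂^(3/2) = 287.49600
γ₁ = μ₃/σ³ = -428.461 / 287.49600 ≈ -1.4903

-1.4903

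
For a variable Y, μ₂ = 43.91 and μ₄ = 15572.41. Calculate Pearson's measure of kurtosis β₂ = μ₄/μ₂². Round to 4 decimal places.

μ₂² = 43.91² = 1928.08810
μ₄/μ₂² = 15572.41 / 1928.08810 = 8.07661
β₂ ≈ 8.0766

8.0766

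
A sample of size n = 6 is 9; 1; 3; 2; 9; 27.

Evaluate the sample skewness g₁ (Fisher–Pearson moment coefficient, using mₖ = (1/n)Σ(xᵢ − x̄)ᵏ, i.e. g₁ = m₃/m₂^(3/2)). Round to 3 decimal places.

1.308

x̄ = (9 + 1 + 3 + 2 + 9 + 27) / 6 = 8.5000
deviations (xᵢ − x̄): 0.5000, -7.5000, -5.5000, -6.5000, 0.5000, 18.5000
Σ(xᵢ − x̄)² = 471.5000 ⇒ m₂ = 471.5000/6 = 78.58333
Σ(xᵢ − x̄)³ = 5469.0000 ⇒ m₃ = 5469.0000/6 = 911.50000
m₂^(3/2) = 78.58333^(1.5) = 696.61957
g₁ = m₃ / m₂^(3/2) = 911.50000 / 696.61957 ≈ 1.308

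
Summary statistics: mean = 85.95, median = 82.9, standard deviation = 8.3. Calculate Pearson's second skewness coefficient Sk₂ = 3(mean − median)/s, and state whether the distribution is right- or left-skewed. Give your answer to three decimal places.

Sk₂ = 3(85.95 − 82.9) / 8.3 = 3 × 3.0500 / 8.3
    = 9.1500 / 8.3 ≈ 1.102
Sk₂ > 0 ⇒ mean > median ⇒ right-skewed (positive skew).

1.102, right-skewed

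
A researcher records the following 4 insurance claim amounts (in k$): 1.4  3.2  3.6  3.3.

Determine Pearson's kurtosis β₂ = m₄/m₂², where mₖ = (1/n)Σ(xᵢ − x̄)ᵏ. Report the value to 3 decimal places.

2.265

x̄ = 2.8750
Σ(xᵢ − x̄)² = 2.9875 ⇒ m₂ = 0.74688
Σ(xᵢ − x̄)⁴ = 5.0534 ⇒ m₄ = 1.26335
m₂² = 0.55782
β₂ = m₄/m₂² = 1.26335 / 0.55782 ≈ 2.265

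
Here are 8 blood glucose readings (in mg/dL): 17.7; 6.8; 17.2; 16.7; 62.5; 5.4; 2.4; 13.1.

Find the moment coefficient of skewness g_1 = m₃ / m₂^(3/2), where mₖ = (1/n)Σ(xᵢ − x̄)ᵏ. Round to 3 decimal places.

x̄ = (17.7 + 6.8 + 17.2 + 16.7 + 62.5 + 5.4 + 2.4 + 13.1) / 8 = 17.7250
deviations (xᵢ − x̄): -0.0250, -10.9250, -0.5250, -1.0250, 44.7750, -12.3250, -15.3250, -4.6250
Σ(xᵢ − x̄)² = 2533.6350 ⇒ m₂ = 2533.6350/8 = 316.70437
Σ(xᵢ − x̄)³ = 82889.4352 ⇒ m₃ = 82889.4352/8 = 10361.17941
m₂^(3/2) = 316.70437^(1.5) = 5636.13120
g_1 = m₃ / m₂^(3/2) = 10361.17941 / 5636.13120 ≈ 1.838

1.838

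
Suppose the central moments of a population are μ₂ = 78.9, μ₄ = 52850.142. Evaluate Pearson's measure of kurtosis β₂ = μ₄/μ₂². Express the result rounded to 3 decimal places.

8.490

μ₂² = 78.9² = 6225.21000
μ₄/μ₂² = 52850.142 / 6225.21000 = 8.48970
β₂ ≈ 8.490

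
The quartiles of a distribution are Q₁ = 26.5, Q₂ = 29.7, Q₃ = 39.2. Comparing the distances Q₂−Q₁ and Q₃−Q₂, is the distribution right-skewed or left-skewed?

right-skewed

Q₂ − Q₁ = 3.2;  Q₃ − Q₂ = 9.5
Q₃ − Q₂ > Q₂ − Q₁ ⇒ the upper half is more spread out ⇒ right-skewed.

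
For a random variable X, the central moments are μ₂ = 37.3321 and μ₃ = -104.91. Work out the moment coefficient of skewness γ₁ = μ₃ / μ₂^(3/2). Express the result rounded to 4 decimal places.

-0.4599

σ = √μ₂ = √37.3321 = 6.11000
σ³ = μ₂^(3/2) = 228.09913
γ₁ = μ₃/σ³ = -104.91 / 228.09913 ≈ -0.4599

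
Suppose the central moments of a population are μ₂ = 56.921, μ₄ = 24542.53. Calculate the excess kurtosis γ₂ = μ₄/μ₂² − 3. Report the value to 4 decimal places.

μ₂² = 56.921² = 3240.00024
μ₄/μ₂² = 24542.53 / 3240.00024 = 7.57485
γ₂ = 7.57485 − 3 ≈ 4.5749

4.5749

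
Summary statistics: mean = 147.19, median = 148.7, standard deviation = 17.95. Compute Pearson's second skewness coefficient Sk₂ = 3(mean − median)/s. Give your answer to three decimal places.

Sk₂ = 3(147.19 − 148.7) / 17.95 = 3 × -1.5100 / 17.95
    = -4.5300 / 17.95 ≈ -0.252

-0.252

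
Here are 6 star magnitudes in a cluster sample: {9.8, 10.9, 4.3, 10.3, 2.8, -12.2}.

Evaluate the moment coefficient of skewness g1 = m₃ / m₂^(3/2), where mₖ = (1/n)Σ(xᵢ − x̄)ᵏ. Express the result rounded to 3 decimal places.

-1.250

x̄ = (9.8 + 10.9 + 4.3 + 10.3 + 2.8 - 12.2) / 6 = 4.3167
deviations (xᵢ − x̄): 5.4833, 6.5833, -0.0167, 5.9833, -1.5167, -16.5167
Σ(xᵢ − x̄)² = 384.3083 ⇒ m₂ = 384.3083/6 = 64.05139
Σ(xᵢ − x̄)³ = -3844.8444 ⇒ m₃ = -3844.8444/6 = -640.80741
m₂^(3/2) = 64.05139^(1.5) = 512.61679
g1 = m₃ / m₂^(3/2) = -640.80741 / 512.61679 ≈ -1.250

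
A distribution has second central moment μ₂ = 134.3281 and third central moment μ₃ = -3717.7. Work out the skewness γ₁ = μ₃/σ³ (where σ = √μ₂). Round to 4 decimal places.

-2.3879

σ = √μ₂ = √134.3281 = 11.59000
σ³ = μ₂^(3/2) = 1556.86268
γ₁ = μ₃/σ³ = -3717.7 / 1556.86268 ≈ -2.3879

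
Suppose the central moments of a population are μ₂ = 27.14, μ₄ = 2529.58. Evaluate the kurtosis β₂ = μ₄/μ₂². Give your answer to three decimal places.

3.434

μ₂² = 27.14² = 736.57960
μ₄/μ₂² = 2529.58 / 736.57960 = 3.43422
β₂ ≈ 3.434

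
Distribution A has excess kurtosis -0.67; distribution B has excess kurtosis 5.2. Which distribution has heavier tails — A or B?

Higher excess kurtosis ⇒ heavier tails relative to the normal distribution.
-0.67 vs 5.2: the larger is 5.2, so B has heavier tails. (B is leptokurtic — heavier-than-normal tails; the other is platykurtic.)

B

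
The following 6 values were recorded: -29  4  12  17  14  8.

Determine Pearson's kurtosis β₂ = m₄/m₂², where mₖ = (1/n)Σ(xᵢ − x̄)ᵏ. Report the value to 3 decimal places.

3.696

x̄ = 4.3333
Σ(xᵢ − x̄)² = 1437.3333 ⇒ m₂ = 239.55556
Σ(xᵢ − x̄)⁴ = 1272677.7778 ⇒ m₄ = 212112.96296
m₂² = 57386.86420
β₂ = m₄/m₂² = 212112.96296 / 57386.86420 ≈ 3.696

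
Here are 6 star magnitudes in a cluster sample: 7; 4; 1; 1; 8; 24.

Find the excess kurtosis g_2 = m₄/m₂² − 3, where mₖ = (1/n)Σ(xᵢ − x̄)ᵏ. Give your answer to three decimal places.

0.421

x̄ = 7.5000
Σ(xᵢ − x̄)² = 369.5000 ⇒ m₂ = 61.58333
Σ(xᵢ − x̄)⁴ = 77840.3750 ⇒ m₄ = 12973.39583
m₂² = 3792.50694
g_2 = m₄/m₂² − 3 = 3.42080 − 3 ≈ 0.421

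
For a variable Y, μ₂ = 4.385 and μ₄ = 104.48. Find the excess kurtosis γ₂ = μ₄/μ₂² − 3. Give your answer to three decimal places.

μ₂² = 4.385² = 19.22822
μ₄/μ₂² = 104.48 / 19.22822 = 5.43368
γ₂ = 5.43368 − 3 ≈ 2.434

2.434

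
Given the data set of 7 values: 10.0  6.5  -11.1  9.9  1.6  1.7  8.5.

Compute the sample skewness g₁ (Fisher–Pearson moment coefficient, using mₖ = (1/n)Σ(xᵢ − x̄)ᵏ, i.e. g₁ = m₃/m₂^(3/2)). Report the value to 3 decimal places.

x̄ = (10.0 + 6.5 - 11.1 + 9.9 + 1.6 + 1.7 + 8.5) / 7 = 3.8714
deviations (xᵢ − x̄): 6.1286, 2.6286, -14.9714, 6.0286, -2.2714, -2.1714, 4.6286
Σ(xᵢ − x̄)² = 336.2543 ⇒ m₂ = 336.2543/7 = 48.03633
Σ(xᵢ − x̄)³ = -2811.1000 ⇒ m₃ = -2811.1000/7 = -401.58572
m₂^(3/2) = 48.03633^(1.5) = 332.93134
g₁ = m₃ / m₂^(3/2) = -401.58572 / 332.93134 ≈ -1.206

-1.206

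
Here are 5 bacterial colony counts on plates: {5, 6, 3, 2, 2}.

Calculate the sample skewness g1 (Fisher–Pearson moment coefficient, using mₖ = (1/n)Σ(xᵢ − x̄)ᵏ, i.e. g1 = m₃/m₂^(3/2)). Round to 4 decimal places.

0.3805

x̄ = (5 + 6 + 3 + 2 + 2) / 5 = 3.6000
deviations (xᵢ − x̄): 1.4000, 2.4000, -0.6000, -1.6000, -1.6000
Σ(xᵢ − x̄)² = 13.2000 ⇒ m₂ = 13.2000/5 = 2.64000
Σ(xᵢ − x̄)³ = 8.1600 ⇒ m₃ = 8.1600/5 = 1.63200
m₂^(3/2) = 2.64000^(1.5) = 4.28949
g1 = m₃ / m₂^(3/2) = 1.63200 / 4.28949 ≈ 0.3805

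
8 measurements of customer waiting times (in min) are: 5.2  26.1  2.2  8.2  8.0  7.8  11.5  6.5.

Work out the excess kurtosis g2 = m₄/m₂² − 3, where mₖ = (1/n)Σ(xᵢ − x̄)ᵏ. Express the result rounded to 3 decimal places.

1.763

x̄ = 9.4375
Σ(xᵢ − x̄)² = 367.1388 ⇒ m₂ = 45.89234
Σ(xᵢ − x̄)⁴ = 80255.9654 ⇒ m₄ = 10031.99568
m₂² = 2106.10721
g2 = m₄/m₂² − 3 = 4.76329 − 3 ≈ 1.763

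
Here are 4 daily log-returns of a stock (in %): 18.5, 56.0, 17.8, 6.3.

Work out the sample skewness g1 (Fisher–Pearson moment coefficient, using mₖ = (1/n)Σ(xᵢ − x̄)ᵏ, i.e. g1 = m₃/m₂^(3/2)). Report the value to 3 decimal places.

0.915

x̄ = (18.5 + 56.0 + 17.8 + 6.3) / 4 = 24.6500
deviations (xᵢ − x̄): -6.1500, 31.3500, -6.8500, -18.3500
Σ(xᵢ − x̄)² = 1404.2900 ⇒ m₂ = 1404.2900/4 = 351.07250
Σ(xᵢ − x̄)³ = 24078.6000 ⇒ m₃ = 24078.6000/4 = 6019.65000
m₂^(3/2) = 351.07250^(1.5) = 6578.02043
g1 = m₃ / m₂^(3/2) = 6019.65000 / 6578.02043 ≈ 0.915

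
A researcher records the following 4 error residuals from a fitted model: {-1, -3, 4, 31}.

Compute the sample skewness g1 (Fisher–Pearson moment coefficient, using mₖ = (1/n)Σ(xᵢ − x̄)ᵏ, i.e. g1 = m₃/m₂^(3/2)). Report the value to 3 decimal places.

1.039

x̄ = (-1 - 3 + 4 + 31) / 4 = 7.7500
deviations (xᵢ − x̄): -8.7500, -10.7500, -3.7500, 23.2500
Σ(xᵢ − x̄)² = 746.7500 ⇒ m₂ = 746.7500/4 = 186.68750
Σ(xᵢ − x̄)³ = 10603.1250 ⇒ m₃ = 10603.1250/4 = 2650.78125
m₂^(3/2) = 186.68750^(1.5) = 2550.77916
g1 = m₃ / m₂^(3/2) = 2650.78125 / 2550.77916 ≈ 1.039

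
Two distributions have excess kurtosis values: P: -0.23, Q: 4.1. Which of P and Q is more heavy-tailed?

Higher excess kurtosis ⇒ heavier tails relative to the normal distribution.
-0.23 vs 4.1: the larger is 4.1, so Q has heavier tails. (Q is leptokurtic — heavier-than-normal tails; the other is platykurtic.)

Q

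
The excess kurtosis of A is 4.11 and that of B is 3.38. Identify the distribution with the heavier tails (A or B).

Higher excess kurtosis ⇒ heavier tails relative to the normal distribution.
4.11 vs 3.38: the larger is 4.11, so A has heavier tails.

A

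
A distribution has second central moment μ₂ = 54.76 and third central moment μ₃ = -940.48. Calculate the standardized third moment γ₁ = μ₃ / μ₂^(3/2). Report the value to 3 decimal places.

-2.321

σ = √μ₂ = √54.76 = 7.40000
σ³ = μ₂^(3/2) = 405.22400
γ₁ = μ₃/σ³ = -940.48 / 405.22400 ≈ -2.321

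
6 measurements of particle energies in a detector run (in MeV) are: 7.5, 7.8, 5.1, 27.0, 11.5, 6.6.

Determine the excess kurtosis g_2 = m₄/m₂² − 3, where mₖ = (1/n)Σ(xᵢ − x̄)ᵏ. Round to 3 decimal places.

0.717

x̄ = 10.9167
Σ(xᵢ − x̄)² = 332.8683 ⇒ m₂ = 55.47806
Σ(xᵢ − x̄)⁴ = 68634.7050 ⇒ m₄ = 11439.11750
m₂² = 3077.81465
g_2 = m₄/m₂² − 3 = 3.71664 − 3 ≈ 0.717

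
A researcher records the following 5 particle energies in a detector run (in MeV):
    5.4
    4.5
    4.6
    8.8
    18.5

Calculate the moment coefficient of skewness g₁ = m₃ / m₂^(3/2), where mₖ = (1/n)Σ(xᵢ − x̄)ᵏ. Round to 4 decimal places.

x̄ = (5.4 + 4.5 + 4.6 + 8.8 + 18.5) / 5 = 8.3600
deviations (xᵢ − x̄): -2.9600, -3.8600, -3.7600, 0.4400, 10.1400
Σ(xᵢ − x̄)² = 140.8120 ⇒ m₂ = 140.8120/5 = 28.16240
Σ(xᵢ − x̄)³ = 906.0718 ⇒ m₃ = 906.0718/5 = 181.21435
m₂^(3/2) = 28.16240^(1.5) = 149.45295
g₁ = m₃ / m₂^(3/2) = 181.21435 / 149.45295 ≈ 1.2125

1.2125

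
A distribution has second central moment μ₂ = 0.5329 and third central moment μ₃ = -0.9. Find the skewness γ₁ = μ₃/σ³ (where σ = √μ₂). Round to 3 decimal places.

-2.314

σ = √μ₂ = √0.5329 = 0.73000
σ³ = μ₂^(3/2) = 0.38902
γ₁ = μ₃/σ³ = -0.9 / 0.38902 ≈ -2.314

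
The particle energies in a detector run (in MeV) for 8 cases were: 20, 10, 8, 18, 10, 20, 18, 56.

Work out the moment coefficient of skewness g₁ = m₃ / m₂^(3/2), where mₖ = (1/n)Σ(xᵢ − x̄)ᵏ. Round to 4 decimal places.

x̄ = (20 + 10 + 8 + 18 + 10 + 20 + 18 + 56) / 8 = 20.0000
deviations (xᵢ − x̄): 0.0000, -10.0000, -12.0000, -2.0000, -10.0000, 0.0000, -2.0000, 36.0000
Σ(xᵢ − x̄)² = 1648.0000 ⇒ m₂ = 1648.0000/8 = 206.00000
Σ(xᵢ − x̄)³ = 42912.0000 ⇒ m₃ = 42912.0000/8 = 5364.00000
m₂^(3/2) = 206.00000^(1.5) = 2956.65622
g₁ = m₃ / m₂^(3/2) = 5364.00000 / 2956.65622 ≈ 1.8142

1.8142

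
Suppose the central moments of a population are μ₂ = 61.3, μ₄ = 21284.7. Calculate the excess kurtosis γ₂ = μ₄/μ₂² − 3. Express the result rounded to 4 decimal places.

2.6643

μ₂² = 61.3² = 3757.69000
μ₄/μ₂² = 21284.7 / 3757.69000 = 5.66430
γ₂ = 5.66430 − 3 ≈ 2.6643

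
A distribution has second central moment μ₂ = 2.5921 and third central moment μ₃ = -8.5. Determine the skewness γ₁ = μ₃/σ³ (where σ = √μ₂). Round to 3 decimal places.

σ = √μ₂ = √2.5921 = 1.61000
σ³ = μ₂^(3/2) = 4.17328
γ₁ = μ₃/σ³ = -8.5 / 4.17328 ≈ -2.037

-2.037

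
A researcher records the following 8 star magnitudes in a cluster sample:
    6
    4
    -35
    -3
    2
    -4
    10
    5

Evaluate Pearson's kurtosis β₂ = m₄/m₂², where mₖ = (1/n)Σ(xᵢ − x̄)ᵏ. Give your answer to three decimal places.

x̄ = -1.8750
Σ(xᵢ − x̄)² = 1402.8750 ⇒ m₂ = 175.35938
Σ(xᵢ − x̄)⁴ = 1231396.0254 ⇒ m₄ = 153924.50317
m₂² = 30750.91040
β₂ = m₄/m₂² = 153924.50317 / 30750.91040 ≈ 5.006

5.006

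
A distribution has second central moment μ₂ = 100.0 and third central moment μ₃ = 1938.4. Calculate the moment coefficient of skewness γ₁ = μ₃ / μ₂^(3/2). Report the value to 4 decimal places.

1.9384

σ = √μ₂ = √100.0 = 10.00000
σ³ = μ₂^(3/2) = 1000.00000
γ₁ = μ₃/σ³ = 1938.4 / 1000.00000 ≈ 1.9384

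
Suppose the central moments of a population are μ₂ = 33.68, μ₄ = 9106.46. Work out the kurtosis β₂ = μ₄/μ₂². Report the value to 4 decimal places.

8.0280

μ₂² = 33.68² = 1134.34240
μ₄/μ₂² = 9106.46 / 1134.34240 = 8.02796
β₂ ≈ 8.0280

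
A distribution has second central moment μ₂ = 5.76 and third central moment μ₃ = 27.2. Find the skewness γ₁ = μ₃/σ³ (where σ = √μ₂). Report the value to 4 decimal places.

σ = √μ₂ = √5.76 = 2.40000
σ³ = μ₂^(3/2) = 13.82400
γ₁ = μ₃/σ³ = 27.2 / 13.82400 ≈ 1.9676

1.9676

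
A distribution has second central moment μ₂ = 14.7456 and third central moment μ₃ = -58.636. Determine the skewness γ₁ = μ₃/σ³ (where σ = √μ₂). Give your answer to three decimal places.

σ = √μ₂ = √14.7456 = 3.84000
σ³ = μ₂^(3/2) = 56.62310
γ₁ = μ₃/σ³ = -58.636 / 56.62310 ≈ -1.036

-1.036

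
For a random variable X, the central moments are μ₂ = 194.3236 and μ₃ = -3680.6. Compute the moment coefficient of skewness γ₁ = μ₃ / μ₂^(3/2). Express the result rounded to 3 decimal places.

σ = √μ₂ = √194.3236 = 13.94000
σ³ = μ₂^(3/2) = 2708.87098
γ₁ = μ₃/σ³ = -3680.6 / 2708.87098 ≈ -1.359

-1.359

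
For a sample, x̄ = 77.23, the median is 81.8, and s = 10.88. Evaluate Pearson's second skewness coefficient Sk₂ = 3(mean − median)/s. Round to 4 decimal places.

-1.2601

Sk₂ = 3(77.23 − 81.8) / 10.88 = 3 × -4.5700 / 10.88
    = -13.7100 / 10.88 ≈ -1.2601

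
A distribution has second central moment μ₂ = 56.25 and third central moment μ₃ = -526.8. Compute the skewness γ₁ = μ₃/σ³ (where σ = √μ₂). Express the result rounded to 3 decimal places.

-1.249

σ = √μ₂ = √56.25 = 7.50000
σ³ = μ₂^(3/2) = 421.87500
γ₁ = μ₃/σ³ = -526.8 / 421.87500 ≈ -1.249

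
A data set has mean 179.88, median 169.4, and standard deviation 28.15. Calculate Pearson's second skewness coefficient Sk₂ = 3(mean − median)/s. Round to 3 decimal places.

Sk₂ = 3(179.88 − 169.4) / 28.15 = 3 × 10.4800 / 28.15
    = 31.4400 / 28.15 ≈ 1.117

1.117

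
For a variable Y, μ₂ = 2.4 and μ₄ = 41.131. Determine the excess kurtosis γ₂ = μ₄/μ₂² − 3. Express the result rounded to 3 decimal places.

4.141

μ₂² = 2.4² = 5.76000
μ₄/μ₂² = 41.131 / 5.76000 = 7.14080
γ₂ = 7.14080 − 3 ≈ 4.141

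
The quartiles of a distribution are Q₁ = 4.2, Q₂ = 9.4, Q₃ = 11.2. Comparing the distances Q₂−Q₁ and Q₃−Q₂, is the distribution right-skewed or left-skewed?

left-skewed

Q₂ − Q₁ = 5.2;  Q₃ − Q₂ = 1.8
Q₂ − Q₁ > Q₃ − Q₂ ⇒ the lower half is more spread out ⇒ left-skewed.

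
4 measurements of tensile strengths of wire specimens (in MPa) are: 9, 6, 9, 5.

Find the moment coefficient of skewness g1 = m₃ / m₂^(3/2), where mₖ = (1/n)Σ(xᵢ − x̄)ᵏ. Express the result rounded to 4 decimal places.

x̄ = (9 + 6 + 9 + 5) / 4 = 7.2500
deviations (xᵢ − x̄): 1.7500, -1.2500, 1.7500, -2.2500
Σ(xᵢ − x̄)² = 12.7500 ⇒ m₂ = 12.7500/4 = 3.18750
Σ(xᵢ − x̄)³ = -2.6250 ⇒ m₃ = -2.6250/4 = -0.65625
m₂^(3/2) = 3.18750^(1.5) = 5.69083
g1 = m₃ / m₂^(3/2) = -0.65625 / 5.69083 ≈ -0.1153

-0.1153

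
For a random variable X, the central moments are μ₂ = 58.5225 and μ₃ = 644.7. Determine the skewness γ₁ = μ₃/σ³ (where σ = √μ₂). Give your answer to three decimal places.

1.440

σ = √μ₂ = √58.5225 = 7.65000
σ³ = μ₂^(3/2) = 447.69713
γ₁ = μ₃/σ³ = 644.7 / 447.69713 ≈ 1.440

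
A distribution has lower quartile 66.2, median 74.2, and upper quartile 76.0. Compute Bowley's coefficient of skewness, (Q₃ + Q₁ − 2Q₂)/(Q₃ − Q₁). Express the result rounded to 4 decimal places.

numerator: Q₃ + Q₁ − 2Q₂ = 76.0 + 66.2 − 2×74.2 = -6.2000
denominator: Q₃ − Q₁ = 76.0 − 66.2 = 9.8000
Bowley skewness = -6.2000 / 9.8000 ≈ -0.6327

-0.6327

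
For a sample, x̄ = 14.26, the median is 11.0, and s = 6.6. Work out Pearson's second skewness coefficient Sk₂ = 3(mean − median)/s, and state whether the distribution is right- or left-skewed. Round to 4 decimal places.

Sk₂ = 3(14.26 − 11.0) / 6.6 = 3 × 3.2600 / 6.6
    = 9.7800 / 6.6 ≈ 1.4818
Sk₂ > 0 ⇒ mean > median ⇒ right-skewed (positive skew).

1.4818, right-skewed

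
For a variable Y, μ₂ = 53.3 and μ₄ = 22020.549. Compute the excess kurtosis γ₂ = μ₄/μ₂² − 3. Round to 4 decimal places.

μ₂² = 53.3² = 2840.89000
μ₄/μ₂² = 22020.549 / 2840.89000 = 7.75129
γ₂ = 7.75129 − 3 ≈ 4.7513

4.7513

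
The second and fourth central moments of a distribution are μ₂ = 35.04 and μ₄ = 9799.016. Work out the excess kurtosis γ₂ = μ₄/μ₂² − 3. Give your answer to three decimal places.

μ₂² = 35.04² = 1227.80160
μ₄/μ₂² = 9799.016 / 1227.80160 = 7.98094
γ₂ = 7.98094 − 3 ≈ 4.981

4.981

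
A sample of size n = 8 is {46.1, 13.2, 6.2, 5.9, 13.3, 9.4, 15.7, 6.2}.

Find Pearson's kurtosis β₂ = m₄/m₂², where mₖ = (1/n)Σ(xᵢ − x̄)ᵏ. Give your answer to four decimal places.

5.2619

x̄ = 14.5000
Σ(xᵢ − x̄)² = 1240.8800 ⇒ m₂ = 155.11000
Σ(xᵢ − x̄)⁴ = 1012767.3428 ⇒ m₄ = 126595.91785
m₂² = 24059.11210
β₂ = m₄/m₂² = 126595.91785 / 24059.11210 ≈ 5.2619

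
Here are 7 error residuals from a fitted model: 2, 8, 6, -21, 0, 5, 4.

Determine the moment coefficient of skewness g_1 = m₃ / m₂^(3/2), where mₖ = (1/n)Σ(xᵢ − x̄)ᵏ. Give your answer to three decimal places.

x̄ = (2 + 8 + 6 - 21 + 0 + 5 + 4) / 7 = 0.5714
deviations (xᵢ − x̄): 1.4286, 7.4286, 5.4286, -21.5714, -0.5714, 4.4286, 3.4286
Σ(xᵢ − x̄)² = 583.7143 ⇒ m₂ = 583.7143/7 = 83.38776
Σ(xᵢ − x̄)³ = -9337.9592 ⇒ m₃ = -9337.9592/7 = -1333.99417
m₂^(3/2) = 83.38776^(1.5) = 761.47110
g_1 = m₃ / m₂^(3/2) = -1333.99417 / 761.47110 ≈ -1.752

-1.752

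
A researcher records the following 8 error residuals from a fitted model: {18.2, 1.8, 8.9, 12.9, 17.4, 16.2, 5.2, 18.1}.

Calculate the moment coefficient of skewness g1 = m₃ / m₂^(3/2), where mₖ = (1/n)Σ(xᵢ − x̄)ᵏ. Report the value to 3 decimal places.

-0.593

x̄ = (18.2 + 1.8 + 8.9 + 12.9 + 17.4 + 16.2 + 5.2 + 18.1) / 8 = 12.3375
deviations (xᵢ − x̄): 5.8625, -10.5375, -3.4375, 0.5625, 5.0625, 3.8625, -7.1375, 5.7625
Σ(xᵢ − x̄)² = 282.2388 ⇒ m₂ = 282.2388/8 = 35.27984
Σ(xᵢ − x̄)³ = -993.9153 ⇒ m₃ = -993.9153/8 = -124.23941
m₂^(3/2) = 35.27984^(1.5) = 209.55112
g1 = m₃ / m₂^(3/2) = -124.23941 / 209.55112 ≈ -0.593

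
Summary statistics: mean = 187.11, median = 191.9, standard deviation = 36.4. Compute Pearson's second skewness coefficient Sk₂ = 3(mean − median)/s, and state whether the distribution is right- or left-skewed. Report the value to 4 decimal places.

-0.3948, left-skewed

Sk₂ = 3(187.11 − 191.9) / 36.4 = 3 × -4.7900 / 36.4
    = -14.3700 / 36.4 ≈ -0.3948
Sk₂ < 0 ⇒ mean < median ⇒ left-skewed (negative skew).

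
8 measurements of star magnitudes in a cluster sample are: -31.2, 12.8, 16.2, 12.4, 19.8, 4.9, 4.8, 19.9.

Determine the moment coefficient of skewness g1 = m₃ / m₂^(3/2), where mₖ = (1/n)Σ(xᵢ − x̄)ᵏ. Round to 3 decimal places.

x̄ = (-31.2 + 12.8 + 16.2 + 12.4 + 19.8 + 4.9 + 4.8 + 19.9) / 8 = 7.4500
deviations (xᵢ − x̄): -38.6500, 5.3500, 8.7500, 4.9500, 12.3500, -2.5500, -2.6500, 12.4500
Σ(xᵢ − x̄)² = 1944.5600 ⇒ m₂ = 1944.5600/8 = 243.07000
Σ(xᵢ − x̄)³ = -53013.6570 ⇒ m₃ = -53013.6570/8 = -6626.70712
m₂^(3/2) = 243.07000^(1.5) = 3789.63202
g1 = m₃ / m₂^(3/2) = -6626.70712 / 3789.63202 ≈ -1.749

-1.749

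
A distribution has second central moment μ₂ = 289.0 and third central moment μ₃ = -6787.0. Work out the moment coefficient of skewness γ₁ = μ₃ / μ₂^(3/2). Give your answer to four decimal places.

σ = √μ₂ = √289.0 = 17.00000
σ³ = μ₂^(3/2) = 4913.00000
γ₁ = μ₃/σ³ = -6787.0 / 4913.00000 ≈ -1.3814

-1.3814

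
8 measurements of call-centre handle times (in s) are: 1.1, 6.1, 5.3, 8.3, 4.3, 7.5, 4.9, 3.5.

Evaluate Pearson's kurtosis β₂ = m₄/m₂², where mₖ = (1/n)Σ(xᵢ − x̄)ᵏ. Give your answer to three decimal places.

2.458

x̄ = 5.1250
Σ(xᵢ − x̄)² = 36.2750 ⇒ m₂ = 4.53438
Σ(xᵢ − x̄)⁴ = 404.2392 ⇒ m₄ = 50.52991
m₂² = 20.56056
β₂ = m₄/m₂² = 50.52991 / 20.56056 ≈ 2.458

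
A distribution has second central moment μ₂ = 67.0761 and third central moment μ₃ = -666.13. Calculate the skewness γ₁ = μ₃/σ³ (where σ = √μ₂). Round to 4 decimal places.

σ = √μ₂ = √67.0761 = 8.19000
σ³ = μ₂^(3/2) = 549.35326
γ₁ = μ₃/σ³ = -666.13 / 549.35326 ≈ -1.2126

-1.2126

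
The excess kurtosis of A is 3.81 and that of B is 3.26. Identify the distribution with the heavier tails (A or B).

Higher excess kurtosis ⇒ heavier tails relative to the normal distribution.
3.81 vs 3.26: the larger is 3.81, so A has heavier tails.

A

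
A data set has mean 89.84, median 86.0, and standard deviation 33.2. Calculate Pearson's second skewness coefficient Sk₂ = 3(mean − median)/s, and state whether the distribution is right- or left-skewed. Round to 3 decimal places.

Sk₂ = 3(89.84 − 86.0) / 33.2 = 3 × 3.8400 / 33.2
    = 11.5200 / 33.2 ≈ 0.347
Sk₂ > 0 ⇒ mean > median ⇒ right-skewed (positive skew).

0.347, right-skewed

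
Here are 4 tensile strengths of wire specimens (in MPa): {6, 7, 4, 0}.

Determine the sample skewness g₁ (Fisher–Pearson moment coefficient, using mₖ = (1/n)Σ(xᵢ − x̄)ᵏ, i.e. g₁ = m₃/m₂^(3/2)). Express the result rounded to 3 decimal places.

x̄ = (6 + 7 + 4 + 0) / 4 = 4.2500
deviations (xᵢ − x̄): 1.7500, 2.7500, -0.2500, -4.2500
Σ(xᵢ − x̄)² = 28.7500 ⇒ m₂ = 28.7500/4 = 7.18750
Σ(xᵢ − x̄)³ = -50.6250 ⇒ m₃ = -50.6250/4 = -12.65625
m₂^(3/2) = 7.18750^(1.5) = 19.26934
g₁ = m₃ / m₂^(3/2) = -12.65625 / 19.26934 ≈ -0.657

-0.657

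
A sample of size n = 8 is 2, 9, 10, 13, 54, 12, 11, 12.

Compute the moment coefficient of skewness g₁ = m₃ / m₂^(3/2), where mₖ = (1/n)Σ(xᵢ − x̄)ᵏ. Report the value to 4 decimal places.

2.0444

x̄ = (2 + 9 + 10 + 13 + 54 + 12 + 11 + 12) / 8 = 15.3750
deviations (xᵢ − x̄): -13.3750, -6.3750, -5.3750, -2.3750, 38.6250, -3.3750, -4.3750, -3.3750
Σ(xᵢ − x̄)² = 1787.8750 ⇒ m₂ = 1787.8750/8 = 223.48438
Σ(xᵢ − x̄)³ = 54643.2188 ⇒ m₃ = 54643.2188/8 = 6830.40234
m₂^(3/2) = 223.48438^(1.5) = 3340.95593
g₁ = m₃ / m₂^(3/2) = 6830.40234 / 3340.95593 ≈ 2.0444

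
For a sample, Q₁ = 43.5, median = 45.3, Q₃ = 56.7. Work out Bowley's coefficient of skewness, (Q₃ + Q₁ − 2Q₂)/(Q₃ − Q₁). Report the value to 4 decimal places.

0.7273

numerator: Q₃ + Q₁ − 2Q₂ = 56.7 + 43.5 − 2×45.3 = 9.6000
denominator: Q₃ − Q₁ = 56.7 − 43.5 = 13.2000
Bowley skewness = 9.6000 / 13.2000 ≈ 0.7273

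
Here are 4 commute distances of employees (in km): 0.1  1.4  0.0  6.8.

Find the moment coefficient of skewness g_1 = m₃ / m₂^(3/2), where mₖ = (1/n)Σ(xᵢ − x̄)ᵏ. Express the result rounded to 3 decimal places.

x̄ = (0.1 + 1.4 + 0.0 + 6.8) / 4 = 2.0750
deviations (xᵢ − x̄): -1.9750, -0.6750, -2.0750, 4.7250
Σ(xᵢ − x̄)² = 30.9875 ⇒ m₂ = 30.9875/4 = 7.74687
Σ(xᵢ − x̄)³ = 88.5431 ⇒ m₃ = 88.5431/4 = 22.13578
m₂^(3/2) = 7.74687^(1.5) = 21.56204
g_1 = m₃ / m₂^(3/2) = 22.13578 / 21.56204 ≈ 1.027

1.027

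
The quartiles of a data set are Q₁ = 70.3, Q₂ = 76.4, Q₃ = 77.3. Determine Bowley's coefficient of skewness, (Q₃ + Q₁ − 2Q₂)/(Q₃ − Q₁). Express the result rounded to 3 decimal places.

numerator: Q₃ + Q₁ − 2Q₂ = 77.3 + 70.3 − 2×76.4 = -5.2000
denominator: Q₃ − Q₁ = 77.3 − 70.3 = 7.0000
Bowley skewness = -5.2000 / 7.0000 ≈ -0.743

-0.743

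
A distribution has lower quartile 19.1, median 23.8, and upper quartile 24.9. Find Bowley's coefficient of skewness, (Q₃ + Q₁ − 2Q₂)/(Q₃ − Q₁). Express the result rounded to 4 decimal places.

-0.6207

numerator: Q₃ + Q₁ − 2Q₂ = 24.9 + 19.1 − 2×23.8 = -3.6000
denominator: Q₃ − Q₁ = 24.9 − 19.1 = 5.8000
Bowley skewness = -3.6000 / 5.8000 ≈ -0.6207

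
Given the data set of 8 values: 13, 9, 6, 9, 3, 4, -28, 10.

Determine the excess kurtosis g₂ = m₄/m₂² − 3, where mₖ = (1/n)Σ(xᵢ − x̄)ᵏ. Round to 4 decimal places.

2.4493

x̄ = 3.2500
Σ(xᵢ − x̄)² = 1191.5000 ⇒ m₂ = 148.93750
Σ(xᵢ − x̄)⁴ = 967030.9063 ⇒ m₄ = 120878.86328
m₂² = 22182.37891
g₂ = m₄/m₂² − 3 = 5.44932 − 3 ≈ 2.4493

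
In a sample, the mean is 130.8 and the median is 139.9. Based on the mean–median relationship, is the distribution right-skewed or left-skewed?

left-skewed

mean − median = 130.8 − 139.9 = -9.1
mean < median ⇒ the longer tail is on the left ⇒ left-skewed (negatively skewed).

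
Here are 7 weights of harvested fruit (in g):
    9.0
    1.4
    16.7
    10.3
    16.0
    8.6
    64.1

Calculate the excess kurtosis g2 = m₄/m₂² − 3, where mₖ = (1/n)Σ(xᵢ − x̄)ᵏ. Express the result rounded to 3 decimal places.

1.642

x̄ = 18.0143
Σ(xᵢ − x̄)² = 2635.1086 ⇒ m₂ = 376.44408
Σ(xᵢ − x̄)⁴ = 4605135.5015 ⇒ m₄ = 657876.50022
m₂² = 141710.14660
g2 = m₄/m₂² − 3 = 4.64241 − 3 ≈ 1.642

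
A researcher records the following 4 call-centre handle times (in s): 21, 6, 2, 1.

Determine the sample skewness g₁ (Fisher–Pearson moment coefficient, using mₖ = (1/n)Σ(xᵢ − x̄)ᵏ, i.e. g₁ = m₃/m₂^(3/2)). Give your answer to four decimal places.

0.9786

x̄ = (21 + 6 + 2 + 1) / 4 = 7.5000
deviations (xᵢ − x̄): 13.5000, -1.5000, -5.5000, -6.5000
Σ(xᵢ − x̄)² = 257.0000 ⇒ m₂ = 257.0000/4 = 64.25000
Σ(xᵢ − x̄)³ = 2016.0000 ⇒ m₃ = 2016.0000/4 = 504.00000
m₂^(3/2) = 64.25000^(1.5) = 515.00293
g₁ = m₃ / m₂^(3/2) = 504.00000 / 515.00293 ≈ 0.9786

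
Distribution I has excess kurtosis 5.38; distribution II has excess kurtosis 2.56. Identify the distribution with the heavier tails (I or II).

Higher excess kurtosis ⇒ heavier tails relative to the normal distribution.
5.38 vs 2.56: the larger is 5.38, so I has heavier tails.

I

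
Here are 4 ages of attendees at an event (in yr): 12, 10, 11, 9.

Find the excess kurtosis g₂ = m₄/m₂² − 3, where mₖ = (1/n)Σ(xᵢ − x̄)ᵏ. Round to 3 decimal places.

-1.360

x̄ = 10.5000
Σ(xᵢ − x̄)² = 5.0000 ⇒ m₂ = 1.25000
Σ(xᵢ − x̄)⁴ = 10.2500 ⇒ m₄ = 2.56250
m₂² = 1.56250
g₂ = m₄/m₂² − 3 = 1.64000 − 3 ≈ -1.360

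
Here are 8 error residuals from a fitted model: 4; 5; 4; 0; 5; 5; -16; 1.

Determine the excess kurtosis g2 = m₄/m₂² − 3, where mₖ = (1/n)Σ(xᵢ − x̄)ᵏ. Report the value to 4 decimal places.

x̄ = 1.0000
Σ(xᵢ − x̄)² = 356.0000 ⇒ m₂ = 44.50000
Σ(xᵢ − x̄)⁴ = 84452.0000 ⇒ m₄ = 10556.50000
m₂² = 1980.25000
g2 = m₄/m₂² − 3 = 5.33089 − 3 ≈ 2.3309

2.3309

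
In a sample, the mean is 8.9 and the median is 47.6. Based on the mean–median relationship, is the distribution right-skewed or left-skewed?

mean − median = 8.9 − 47.6 = -38.7
mean < median ⇒ the longer tail is on the left ⇒ left-skewed (negatively skewed).

left-skewed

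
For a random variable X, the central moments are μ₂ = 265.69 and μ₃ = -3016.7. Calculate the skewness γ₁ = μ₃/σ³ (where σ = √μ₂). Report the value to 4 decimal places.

σ = √μ₂ = √265.69 = 16.30000
σ³ = μ₂^(3/2) = 4330.74700
γ₁ = μ₃/σ³ = -3016.7 / 4330.74700 ≈ -0.6966

-0.6966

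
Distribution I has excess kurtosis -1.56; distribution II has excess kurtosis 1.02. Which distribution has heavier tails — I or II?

II

Higher excess kurtosis ⇒ heavier tails relative to the normal distribution.
-1.56 vs 1.02: the larger is 1.02, so II has heavier tails. (II is leptokurtic — heavier-than-normal tails; the other is platykurtic.)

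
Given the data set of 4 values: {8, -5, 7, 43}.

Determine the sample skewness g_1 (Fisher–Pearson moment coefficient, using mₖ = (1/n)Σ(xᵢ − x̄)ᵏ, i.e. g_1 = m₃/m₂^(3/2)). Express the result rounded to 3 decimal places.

0.863

x̄ = (8 - 5 + 7 + 43) / 4 = 13.2500
deviations (xᵢ − x̄): -5.2500, -18.2500, -6.2500, 29.7500
Σ(xᵢ − x̄)² = 1284.7500 ⇒ m₂ = 1284.7500/4 = 321.18750
Σ(xᵢ − x̄)³ = 19863.3750 ⇒ m₃ = 19863.3750/4 = 4965.84375
m₂^(3/2) = 321.18750^(1.5) = 5756.22753
g_1 = m₃ / m₂^(3/2) = 4965.84375 / 5756.22753 ≈ 0.863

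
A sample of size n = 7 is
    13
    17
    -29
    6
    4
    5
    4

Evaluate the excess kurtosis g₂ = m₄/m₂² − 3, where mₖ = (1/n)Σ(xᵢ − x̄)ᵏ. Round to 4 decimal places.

x̄ = 2.8571
Σ(xᵢ − x̄)² = 1334.8571 ⇒ m₂ = 190.69388
Σ(xᵢ − x̄)⁴ = 1080690.4606 ⇒ m₄ = 154384.35152
m₂² = 36364.15494
g₂ = m₄/m₂² − 3 = 4.24551 − 3 ≈ 1.2455

1.2455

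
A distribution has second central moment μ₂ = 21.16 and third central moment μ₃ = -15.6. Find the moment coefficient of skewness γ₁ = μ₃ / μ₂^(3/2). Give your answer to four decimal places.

σ = √μ₂ = √21.16 = 4.60000
σ³ = μ₂^(3/2) = 97.33600
γ₁ = μ₃/σ³ = -15.6 / 97.33600 ≈ -0.1603

-0.1603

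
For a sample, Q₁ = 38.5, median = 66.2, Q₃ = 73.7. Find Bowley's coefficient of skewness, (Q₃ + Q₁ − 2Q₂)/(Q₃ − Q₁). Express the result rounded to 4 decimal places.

numerator: Q₃ + Q₁ − 2Q₂ = 73.7 + 38.5 − 2×66.2 = -20.2000
denominator: Q₃ − Q₁ = 73.7 − 38.5 = 35.2000
Bowley skewness = -20.2000 / 35.2000 ≈ -0.5739

-0.5739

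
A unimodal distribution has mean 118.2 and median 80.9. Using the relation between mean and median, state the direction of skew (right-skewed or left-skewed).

right-skewed

mean − median = 118.2 − 80.9 = 37.3
mean > median ⇒ the longer tail is on the right ⇒ right-skewed (positively skewed).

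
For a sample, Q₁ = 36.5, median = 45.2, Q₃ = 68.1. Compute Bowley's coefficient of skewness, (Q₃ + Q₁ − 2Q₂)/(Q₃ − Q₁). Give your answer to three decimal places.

numerator: Q₃ + Q₁ − 2Q₂ = 68.1 + 36.5 − 2×45.2 = 14.2000
denominator: Q₃ − Q₁ = 68.1 − 36.5 = 31.6000
Bowley skewness = 14.2000 / 31.6000 ≈ 0.449

0.449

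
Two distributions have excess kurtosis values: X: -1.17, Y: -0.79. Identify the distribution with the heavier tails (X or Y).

Y

Higher excess kurtosis ⇒ heavier tails relative to the normal distribution.
-1.17 vs -0.79: the larger is -0.79, so Y has heavier tails.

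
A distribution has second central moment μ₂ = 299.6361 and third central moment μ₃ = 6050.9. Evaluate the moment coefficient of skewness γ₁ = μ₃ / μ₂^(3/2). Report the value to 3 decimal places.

1.167

σ = √μ₂ = √299.6361 = 17.31000
σ³ = μ₂^(3/2) = 5186.70089
γ₁ = μ₃/σ³ = 6050.9 / 5186.70089 ≈ 1.167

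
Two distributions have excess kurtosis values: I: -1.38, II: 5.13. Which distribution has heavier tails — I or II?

Higher excess kurtosis ⇒ heavier tails relative to the normal distribution.
-1.38 vs 5.13: the larger is 5.13, so II has heavier tails. (II is leptokurtic — heavier-than-normal tails; the other is platykurtic.)

II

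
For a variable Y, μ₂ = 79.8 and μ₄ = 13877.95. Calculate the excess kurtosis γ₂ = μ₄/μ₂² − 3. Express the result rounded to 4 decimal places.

-0.8207

μ₂² = 79.8² = 6368.04000
μ₄/μ₂² = 13877.95 / 6368.04000 = 2.17931
γ₂ = 2.17931 − 3 ≈ -0.8207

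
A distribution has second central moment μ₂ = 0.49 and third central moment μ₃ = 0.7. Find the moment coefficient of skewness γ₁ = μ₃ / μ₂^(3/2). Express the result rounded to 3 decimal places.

2.041

σ = √μ₂ = √0.49 = 0.70000
σ³ = μ₂^(3/2) = 0.34300
γ₁ = μ₃/σ³ = 0.7 / 0.34300 ≈ 2.041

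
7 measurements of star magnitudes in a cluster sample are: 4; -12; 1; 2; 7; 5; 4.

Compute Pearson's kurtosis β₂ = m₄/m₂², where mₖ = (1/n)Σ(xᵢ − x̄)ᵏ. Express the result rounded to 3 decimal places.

x̄ = 1.5714
Σ(xᵢ − x̄)² = 237.7143 ⇒ m₂ = 33.95918
Σ(xᵢ − x̄)⁴ = 34999.9650 ⇒ m₄ = 4999.99500
m₂² = 1153.22616
β₂ = m₄/m₂² = 4999.99500 / 1153.22616 ≈ 4.336

4.336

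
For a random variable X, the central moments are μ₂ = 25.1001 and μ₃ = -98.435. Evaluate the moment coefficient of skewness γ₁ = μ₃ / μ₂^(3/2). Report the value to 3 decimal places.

-0.783

σ = √μ₂ = √25.1001 = 5.01000
σ³ = μ₂^(3/2) = 125.75150
γ₁ = μ₃/σ³ = -98.435 / 125.75150 ≈ -0.783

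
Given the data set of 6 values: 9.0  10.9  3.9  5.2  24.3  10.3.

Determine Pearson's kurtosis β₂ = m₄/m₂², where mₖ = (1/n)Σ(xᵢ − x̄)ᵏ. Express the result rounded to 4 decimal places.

x̄ = 10.6000
Σ(xᵢ − x̄)² = 264.4800 ⇒ m₂ = 44.08000
Σ(xᵢ − x̄)⁴ = 38099.5236 ⇒ m₄ = 6349.92060
m₂² = 1943.04640
β₂ = m₄/m₂² = 6349.92060 / 1943.04640 ≈ 3.2680

3.2680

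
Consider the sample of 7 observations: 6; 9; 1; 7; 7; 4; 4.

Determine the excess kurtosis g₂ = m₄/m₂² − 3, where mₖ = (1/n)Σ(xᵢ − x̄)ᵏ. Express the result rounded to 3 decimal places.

x̄ = 5.4286
Σ(xᵢ − x̄)² = 41.7143 ⇒ m₂ = 5.95918
Σ(xᵢ − x̄)⁴ = 567.9650 ⇒ m₄ = 81.13786
m₂² = 35.51187
g₂ = m₄/m₂² − 3 = 2.28481 − 3 ≈ -0.715

-0.715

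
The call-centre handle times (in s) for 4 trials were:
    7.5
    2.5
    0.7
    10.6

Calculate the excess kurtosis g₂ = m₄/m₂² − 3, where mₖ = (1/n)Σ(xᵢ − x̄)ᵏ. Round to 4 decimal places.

-1.6254

x̄ = 5.3250
Σ(xᵢ − x̄)² = 61.9275 ⇒ m₂ = 15.48187
Σ(xᵢ − x̄)⁴ = 1317.8934 ⇒ m₄ = 329.47336
m₂² = 239.68845
g₂ = m₄/m₂² − 3 = 1.37459 − 3 ≈ -1.6254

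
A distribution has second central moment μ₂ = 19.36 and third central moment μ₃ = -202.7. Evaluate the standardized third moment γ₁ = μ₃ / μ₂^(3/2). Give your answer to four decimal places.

σ = √μ₂ = √19.36 = 4.40000
σ³ = μ₂^(3/2) = 85.18400
γ₁ = μ₃/σ³ = -202.7 / 85.18400 ≈ -2.3796

-2.3796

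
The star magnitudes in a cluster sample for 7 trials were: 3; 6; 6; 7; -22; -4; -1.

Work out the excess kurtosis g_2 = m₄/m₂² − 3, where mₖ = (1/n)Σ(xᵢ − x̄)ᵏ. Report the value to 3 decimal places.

0.791

x̄ = -0.7143
Σ(xᵢ − x̄)² = 627.4286 ⇒ m₂ = 89.63265
Σ(xᵢ − x̄)⁴ = 213196.0233 ⇒ m₄ = 30456.57476
m₂² = 8034.01249
g_2 = m₄/m₂² − 3 = 3.79095 − 3 ≈ 0.791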